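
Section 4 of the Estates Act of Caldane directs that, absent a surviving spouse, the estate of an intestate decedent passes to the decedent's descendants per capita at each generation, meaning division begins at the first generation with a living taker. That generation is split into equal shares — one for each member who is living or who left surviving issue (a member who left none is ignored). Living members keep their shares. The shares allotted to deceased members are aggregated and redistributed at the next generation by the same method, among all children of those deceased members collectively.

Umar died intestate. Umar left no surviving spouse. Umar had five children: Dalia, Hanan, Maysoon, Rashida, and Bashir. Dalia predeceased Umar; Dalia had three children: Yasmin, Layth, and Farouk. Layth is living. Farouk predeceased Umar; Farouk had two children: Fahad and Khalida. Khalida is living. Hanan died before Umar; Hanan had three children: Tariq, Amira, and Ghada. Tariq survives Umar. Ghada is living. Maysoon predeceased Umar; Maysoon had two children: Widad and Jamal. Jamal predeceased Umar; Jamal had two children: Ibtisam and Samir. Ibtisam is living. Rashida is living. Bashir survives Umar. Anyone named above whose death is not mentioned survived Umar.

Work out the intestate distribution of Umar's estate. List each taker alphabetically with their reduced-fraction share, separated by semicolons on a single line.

Amira 3/40; Bashir 1/5; Fahad 3/80; Ghada 3/40; Ibtisam 3/80; Khalida 3/80; Layth 3/40; Rashida 1/5; Samir 3/80; Tariq 3/40; Widad 3/40; Yasmin 3/40

There is no surviving spouse, so the entire estate passes to Umar's descendants per capita at each generation.
At generation 1 (Dalia, Hanan, Maysoon, Rashida, Bashir) there are 5 shares of (1)/5 = 1/5 each.
Living: Rashida and Bashir — each takes 1/5.
Deceased: Dalia, Hanan, and Maysoon. Their combined 3/5 is pooled and carried to generation 2.
At generation 2 (Yasmin, Layth, Farouk, Tariq, Amira, Ghada, Widad, Jamal) there are 8 shares of (3/5)/8 = 3/40 each.
Living: Yasmin, Layth, Tariq, Amira, Ghada, and Widad — each takes 3/40.
Deceased: Farouk and Jamal. Their combined 3/20 is pooled and carried to generation 3.
At generation 3 (Fahad, Khalida, Ibtisam, Samir) there are 4 shares of (3/20)/4 = 3/80 each.
Living: Fahad, Khalida, Ibtisam, and Samir — each takes 3/80.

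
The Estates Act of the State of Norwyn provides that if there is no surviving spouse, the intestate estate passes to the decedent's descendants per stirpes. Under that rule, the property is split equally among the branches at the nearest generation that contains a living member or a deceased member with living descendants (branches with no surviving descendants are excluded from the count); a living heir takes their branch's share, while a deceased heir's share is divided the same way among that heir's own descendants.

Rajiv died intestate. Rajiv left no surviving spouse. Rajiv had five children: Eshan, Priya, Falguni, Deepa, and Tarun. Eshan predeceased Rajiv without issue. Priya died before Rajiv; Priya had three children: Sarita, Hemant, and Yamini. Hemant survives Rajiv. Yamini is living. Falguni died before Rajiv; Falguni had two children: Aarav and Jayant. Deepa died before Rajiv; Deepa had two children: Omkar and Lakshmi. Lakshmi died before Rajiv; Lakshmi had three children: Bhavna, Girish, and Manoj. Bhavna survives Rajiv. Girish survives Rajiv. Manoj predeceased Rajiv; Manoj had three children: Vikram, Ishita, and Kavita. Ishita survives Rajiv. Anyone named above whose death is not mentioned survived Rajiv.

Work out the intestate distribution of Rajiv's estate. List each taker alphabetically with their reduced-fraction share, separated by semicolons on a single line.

There is no surviving spouse, so the entire estate passes to Rajiv's descendants per stirpes.
Eshan left no surviving issue, so that branch lapses and is disregarded.
The estate is divided into 4 equal shares of 1/4 among Priya, Falguni, Deepa, Tarun.
Priya predeceased; the 1/4 allotted to Priya's branch passes to Priya's issue by representation.
The 1/4 is divided into 3 equal shares of 1/12 among Sarita, Hemant, Yamini.
Sarita is living and takes 1/12.
Hemant is living and takes 1/12.
Yamini is living and takes 1/12.
Falguni predeceased; the 1/4 allotted to Falguni's branch passes to Falguni's issue by representation.
The 1/4 is divided into 2 equal shares of 1/8 among Aarav, Jayant.
Aarav is living and takes 1/8.
Jayant is living and takes 1/8.
Deepa predeceased; the 1/4 allotted to Deepa's branch passes to Deepa's issue by representation.
The 1/4 is divided into 2 equal shares of 1/8 among Omkar, Lakshmi.
Omkar is living and takes 1/8.
Lakshmi predeceased; the 1/8 allotted to Lakshmi's branch passes to Lakshmi's issue by representation.
The 1/8 is divided into 3 equal shares of 1/24 among Bhavna, Girish, Manoj.
Bhavna is living and takes 1/24.
Girish is living and takes 1/24.
Manoj predeceased; the 1/24 allotted to Manoj's branch passes to Manoj's issue by representation.
The 1/24 is divided into 3 equal shares of 1/72 among Vikram, Ishita, Kavita.
Vikram is living and takes 1/72.
Ishita is living and takes 1/72.
Kavita is living and takes 1/72.
Tarun is living and takes 1/4.

Aarav 1/8; Bhavna 1/24; Girish 1/24; Hemant 1/12; Ishita 1/72; Jayant 1/8; Kavita 1/72; Omkar 1/8; Sarita 1/12; Tarun 1/4; Vikram 1/72; Yamini 1/12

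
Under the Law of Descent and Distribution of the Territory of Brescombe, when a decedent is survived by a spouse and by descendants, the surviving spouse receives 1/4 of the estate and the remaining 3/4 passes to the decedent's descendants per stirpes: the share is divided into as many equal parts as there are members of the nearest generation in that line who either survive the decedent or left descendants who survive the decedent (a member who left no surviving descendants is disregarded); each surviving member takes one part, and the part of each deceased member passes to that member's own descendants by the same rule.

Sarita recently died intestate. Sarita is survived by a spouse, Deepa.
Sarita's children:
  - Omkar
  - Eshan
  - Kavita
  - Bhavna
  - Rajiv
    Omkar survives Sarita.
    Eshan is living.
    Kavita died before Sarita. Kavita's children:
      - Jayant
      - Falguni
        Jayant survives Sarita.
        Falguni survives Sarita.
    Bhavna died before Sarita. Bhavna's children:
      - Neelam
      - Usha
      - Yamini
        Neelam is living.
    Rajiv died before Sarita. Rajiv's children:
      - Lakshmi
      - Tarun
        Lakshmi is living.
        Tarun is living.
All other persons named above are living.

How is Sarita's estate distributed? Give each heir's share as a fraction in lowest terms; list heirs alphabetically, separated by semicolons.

Deepa, as surviving spouse, takes 1/4.
The remaining 3/4 passes to Sarita's descendants per stirpes.
The 3/4 is divided into 5 equal shares of 3/20 among Omkar, Eshan, Kavita, Bhavna, Rajiv.
Omkar is living and takes 3/20.
Eshan is living and takes 3/20.
Kavita predeceased; the 3/20 allotted to Kavita's branch passes to Kavita's issue by representation.
The 3/20 is divided into 2 equal shares of 3/40 among Jayant, Falguni.
Jayant is living and takes 3/40.
Falguni is living and takes 3/40.
Bhavna predeceased; the 3/20 allotted to Bhavna's branch passes to Bhavna's issue by representation.
The 3/20 is divided into 3 equal shares of 1/20 among Neelam, Usha, Yamini.
Neelam is living and takes 1/20.
Usha is living and takes 1/20.
Yamini is living and takes 1/20.
Rajiv predeceased; the 3/20 allotted to Rajiv's branch passes to Rajiv's issue by representation.
The 3/20 is divided into 2 equal shares of 3/40 among Lakshmi, Tarun.
Lakshmi is living and takes 3/40.
Tarun is living and takes 3/40.

Deepa 1/4; Eshan 3/20; Falguni 3/40; Jayant 3/40; Lakshmi 3/40; Neelam 1/20; Omkar 3/20; Tarun 3/40; Usha 1/20; Yamini 1/20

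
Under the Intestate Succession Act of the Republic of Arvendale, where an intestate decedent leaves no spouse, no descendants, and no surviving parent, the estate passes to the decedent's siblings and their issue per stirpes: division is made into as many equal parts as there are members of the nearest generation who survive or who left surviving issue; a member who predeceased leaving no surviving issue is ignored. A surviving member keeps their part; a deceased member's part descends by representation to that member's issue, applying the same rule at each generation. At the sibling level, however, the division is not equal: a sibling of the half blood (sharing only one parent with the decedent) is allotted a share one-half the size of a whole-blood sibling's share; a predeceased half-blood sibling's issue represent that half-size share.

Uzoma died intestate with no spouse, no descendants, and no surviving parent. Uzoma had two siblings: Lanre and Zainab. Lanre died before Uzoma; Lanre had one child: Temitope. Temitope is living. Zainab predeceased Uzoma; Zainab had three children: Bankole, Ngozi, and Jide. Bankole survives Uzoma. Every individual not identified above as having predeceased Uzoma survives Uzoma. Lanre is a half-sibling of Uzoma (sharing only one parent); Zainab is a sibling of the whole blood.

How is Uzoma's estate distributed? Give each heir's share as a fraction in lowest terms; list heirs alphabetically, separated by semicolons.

No spouse, descendants, or parent survives, so the estate passes to Uzoma's siblings per stirpes.
Half-blood siblings count for one-half the weight of whole-blood siblings at the initial division.
Dividing 1 in proportion to weights (total weight 3/2): Lanre (weight 1/2) → 1/3; Zainab (weight 1) → 2/3.
Lanre predeceased; the 1/3 allotted to Lanre's branch passes to Lanre's issue by representation.
Temitope is the sole taker at this level and receives the full 1/3.
Zainab predeceased; the 2/3 allotted to Zainab's branch passes to Zainab's issue by representation.
The 2/3 is divided into 3 equal shares of 2/9 among Bankole, Ngozi, Jide.
Bankole is living and takes 2/9.
Ngozi is living and takes 2/9.
Jide is living and takes 2/9.

Bankole 2/9; Jide 2/9; Ngozi 2/9; Temitope 1/3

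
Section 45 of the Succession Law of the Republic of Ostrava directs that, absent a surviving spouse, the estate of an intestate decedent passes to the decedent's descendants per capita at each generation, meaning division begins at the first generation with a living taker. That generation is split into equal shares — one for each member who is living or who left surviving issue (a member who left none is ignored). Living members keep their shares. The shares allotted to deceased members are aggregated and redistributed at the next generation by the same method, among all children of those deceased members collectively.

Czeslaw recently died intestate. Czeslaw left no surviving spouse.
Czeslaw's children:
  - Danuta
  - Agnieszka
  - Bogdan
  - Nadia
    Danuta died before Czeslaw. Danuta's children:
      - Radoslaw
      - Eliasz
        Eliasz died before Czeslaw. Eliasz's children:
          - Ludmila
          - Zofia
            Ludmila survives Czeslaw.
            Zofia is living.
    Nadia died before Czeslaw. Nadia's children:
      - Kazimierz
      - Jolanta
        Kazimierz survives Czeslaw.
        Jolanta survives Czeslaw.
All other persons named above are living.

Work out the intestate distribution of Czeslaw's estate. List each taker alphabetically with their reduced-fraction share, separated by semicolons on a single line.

Agnieszka 1/4; Bogdan 1/4; Jolanta 1/8; Kazimierz 1/8; Ludmila 1/16; Radoslaw 1/8; Zofia 1/16

There is no surviving spouse, so the entire estate passes to Czeslaw's descendants per capita at each generation.
At generation 1 (Danuta, Agnieszka, Bogdan, Nadia) there are 4 shares of (1)/4 = 1/4 each.
Living: Agnieszka and Bogdan — each takes 1/4.
Deceased: Danuta and Nadia. Their combined 1/2 is pooled and carried to generation 2.
At generation 2 (Radoslaw, Eliasz, Kazimierz, Jolanta) there are 4 shares of (1/2)/4 = 1/8 each.
Living: Radoslaw, Kazimierz, and Jolanta — each takes 1/8.
Deceased: Eliasz. That 1/8 share is carried to generation 3.
At generation 3 (Ludmila, Zofia) there are 2 shares of (1/8)/2 = 1/16 each.
Living: Ludmila and Zofia — each takes 1/16.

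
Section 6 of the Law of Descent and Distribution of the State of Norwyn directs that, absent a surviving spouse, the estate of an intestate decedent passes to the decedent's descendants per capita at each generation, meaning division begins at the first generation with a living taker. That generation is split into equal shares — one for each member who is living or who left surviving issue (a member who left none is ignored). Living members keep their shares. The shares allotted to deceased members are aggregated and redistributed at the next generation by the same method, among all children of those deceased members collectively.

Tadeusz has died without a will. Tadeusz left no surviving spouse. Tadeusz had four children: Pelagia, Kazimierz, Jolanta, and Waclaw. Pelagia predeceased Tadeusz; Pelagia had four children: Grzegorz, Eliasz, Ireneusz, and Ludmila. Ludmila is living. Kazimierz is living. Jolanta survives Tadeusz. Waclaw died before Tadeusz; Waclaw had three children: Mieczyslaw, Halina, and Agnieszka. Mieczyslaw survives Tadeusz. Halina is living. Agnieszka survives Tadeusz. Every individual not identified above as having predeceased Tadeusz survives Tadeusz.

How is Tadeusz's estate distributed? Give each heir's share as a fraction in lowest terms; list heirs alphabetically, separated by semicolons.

There is no surviving spouse, so the entire estate passes to Tadeusz's descendants per capita at each generation.
At generation 1 (Pelagia, Kazimierz, Jolanta, Waclaw) there are 4 shares of (1)/4 = 1/4 each.
Living: Kazimierz and Jolanta — each takes 1/4.
Deceased: Pelagia and Waclaw. Their combined 1/2 is pooled and carried to generation 2.
At generation 2 (Grzegorz, Eliasz, Ireneusz, Ludmila, Mieczyslaw, Halina, Agnieszka) there are 7 shares of (1/2)/7 = 1/14 each.
Living: Grzegorz, Eliasz, Ireneusz, Ludmila, Mieczyslaw, Halina, and Agnieszka — each takes 1/14.

Agnieszka 1/14; Eliasz 1/14; Grzegorz 1/14; Halina 1/14; Ireneusz 1/14; Jolanta 1/4; Kazimierz 1/4; Ludmila 1/14; Mieczyslaw 1/14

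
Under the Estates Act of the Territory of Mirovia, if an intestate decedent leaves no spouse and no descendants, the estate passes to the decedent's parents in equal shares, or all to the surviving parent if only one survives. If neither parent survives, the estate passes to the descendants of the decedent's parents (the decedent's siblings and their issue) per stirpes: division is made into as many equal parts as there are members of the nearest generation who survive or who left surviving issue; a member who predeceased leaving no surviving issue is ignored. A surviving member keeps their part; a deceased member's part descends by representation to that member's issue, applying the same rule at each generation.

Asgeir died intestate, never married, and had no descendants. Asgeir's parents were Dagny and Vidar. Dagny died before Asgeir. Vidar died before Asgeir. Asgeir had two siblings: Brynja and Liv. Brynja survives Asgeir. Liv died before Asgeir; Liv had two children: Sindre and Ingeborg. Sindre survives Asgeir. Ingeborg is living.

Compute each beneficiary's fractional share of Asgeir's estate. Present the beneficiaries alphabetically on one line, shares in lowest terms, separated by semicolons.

Neither parent survives and there are no descendants, so the estate passes to Asgeir's siblings and their issue per stirpes.
The estate is divided into 2 equal shares of 1/2 among Brynja, Liv.
Brynja is living and takes 1/2.
Liv predeceased; the 1/2 allotted to Liv's branch passes to Liv's issue by representation.
The 1/2 is divided into 2 equal shares of 1/4 among Sindre, Ingeborg.
Sindre is living and takes 1/4.
Ingeborg is living and takes 1/4.

Brynja 1/2; Ingeborg 1/4; Sindre 1/4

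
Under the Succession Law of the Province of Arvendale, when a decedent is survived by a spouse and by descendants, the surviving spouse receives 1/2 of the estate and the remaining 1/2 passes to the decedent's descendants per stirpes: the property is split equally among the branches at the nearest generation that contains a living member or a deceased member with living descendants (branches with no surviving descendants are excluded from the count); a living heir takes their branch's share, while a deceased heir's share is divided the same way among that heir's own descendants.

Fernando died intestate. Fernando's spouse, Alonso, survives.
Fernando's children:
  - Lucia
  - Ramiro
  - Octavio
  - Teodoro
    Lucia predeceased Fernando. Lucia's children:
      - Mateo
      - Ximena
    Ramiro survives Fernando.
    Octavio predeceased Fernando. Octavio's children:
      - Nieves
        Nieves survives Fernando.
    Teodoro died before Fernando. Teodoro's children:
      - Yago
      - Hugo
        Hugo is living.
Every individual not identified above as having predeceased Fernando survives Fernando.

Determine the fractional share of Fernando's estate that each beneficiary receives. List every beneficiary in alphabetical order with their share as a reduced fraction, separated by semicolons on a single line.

Alonso, as surviving spouse, takes 1/2.
The remaining 1/2 passes to Fernando's descendants per stirpes.
The 1/2 is divided into 4 equal shares of 1/8 among Lucia, Ramiro, Octavio, Teodoro.
Lucia predeceased; the 1/8 allotted to Lucia's branch passes to Lucia's issue by representation.
The 1/8 is divided into 2 equal shares of 1/16 among Mateo, Ximena.
Mateo is living and takes 1/16.
Ximena is living and takes 1/16.
Ramiro is living and takes 1/8.
Octavio predeceased; the 1/8 allotted to Octavio's branch passes to Octavio's issue by representation.
Nieves is the sole taker at this level and receives the full 1/8.
Teodoro predeceased; the 1/8 allotted to Teodoro's branch passes to Teodoro's issue by representation.
The 1/8 is divided into 2 equal shares of 1/16 among Yago, Hugo.
Yago is living and takes 1/16.
Hugo is living and takes 1/16.

Alonso 1/2; Hugo 1/16; Mateo 1/16; Nieves 1/8; Ramiro 1/8; Ximena 1/16; Yago 1/16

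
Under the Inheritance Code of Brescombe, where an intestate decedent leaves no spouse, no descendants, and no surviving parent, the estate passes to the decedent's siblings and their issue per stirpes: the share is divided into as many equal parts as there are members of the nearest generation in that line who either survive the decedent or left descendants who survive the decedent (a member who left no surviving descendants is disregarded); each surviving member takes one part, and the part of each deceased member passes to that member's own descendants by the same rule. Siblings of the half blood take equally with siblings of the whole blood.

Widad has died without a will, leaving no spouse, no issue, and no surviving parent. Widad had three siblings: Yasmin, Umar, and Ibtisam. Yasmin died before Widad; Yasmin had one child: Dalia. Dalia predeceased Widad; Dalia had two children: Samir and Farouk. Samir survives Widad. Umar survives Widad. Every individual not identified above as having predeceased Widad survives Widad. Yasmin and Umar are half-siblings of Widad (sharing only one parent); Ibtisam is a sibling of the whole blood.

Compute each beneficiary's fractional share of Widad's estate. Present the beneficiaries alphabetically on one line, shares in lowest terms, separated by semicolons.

Farouk 1/6; Ibtisam 1/3; Samir 1/6; Umar 1/3

No spouse, descendants, or parent survives, so the estate passes to Widad's siblings per stirpes.
Half-blood and whole-blood siblings take equally under the stated rule.
The estate is divided into 3 equal shares of 1/3 among Yasmin, Umar, Ibtisam.
Yasmin predeceased; the 1/3 allotted to Yasmin's branch passes to Yasmin's issue by representation.
Dalia's line is the sole branch at this level, so the full 1/3 passes to Dalia's issue by representation.
The 1/3 is divided into 2 equal shares of 1/6 among Samir, Farouk.
Samir is living and takes 1/6.
Farouk is living and takes 1/6.
Umar is living and takes 1/3.
Ibtisam is living and takes 1/3.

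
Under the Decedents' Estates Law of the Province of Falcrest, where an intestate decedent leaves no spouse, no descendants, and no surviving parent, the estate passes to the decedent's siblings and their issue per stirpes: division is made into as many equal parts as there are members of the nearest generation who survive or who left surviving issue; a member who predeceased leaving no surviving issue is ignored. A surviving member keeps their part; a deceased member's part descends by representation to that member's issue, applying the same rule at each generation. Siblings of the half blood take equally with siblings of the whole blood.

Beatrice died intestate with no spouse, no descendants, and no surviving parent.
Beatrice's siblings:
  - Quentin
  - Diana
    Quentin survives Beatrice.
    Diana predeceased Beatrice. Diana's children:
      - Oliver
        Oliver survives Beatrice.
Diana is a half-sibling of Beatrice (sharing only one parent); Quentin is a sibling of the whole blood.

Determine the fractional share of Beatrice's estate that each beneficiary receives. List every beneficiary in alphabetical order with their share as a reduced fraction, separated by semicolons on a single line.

No spouse, descendants, or parent survives, so the estate passes to Beatrice's siblings per stirpes.
Half-blood and whole-blood siblings take equally under the stated rule.
The estate is divided into 2 equal shares of 1/2 among Quentin, Diana.
Quentin is living and takes 1/2.
Diana predeceased; the 1/2 allotted to Diana's branch passes to Diana's issue by representation.
Oliver is the sole taker at this level and receives the full 1/2.

Oliver 1/2; Quentin 1/2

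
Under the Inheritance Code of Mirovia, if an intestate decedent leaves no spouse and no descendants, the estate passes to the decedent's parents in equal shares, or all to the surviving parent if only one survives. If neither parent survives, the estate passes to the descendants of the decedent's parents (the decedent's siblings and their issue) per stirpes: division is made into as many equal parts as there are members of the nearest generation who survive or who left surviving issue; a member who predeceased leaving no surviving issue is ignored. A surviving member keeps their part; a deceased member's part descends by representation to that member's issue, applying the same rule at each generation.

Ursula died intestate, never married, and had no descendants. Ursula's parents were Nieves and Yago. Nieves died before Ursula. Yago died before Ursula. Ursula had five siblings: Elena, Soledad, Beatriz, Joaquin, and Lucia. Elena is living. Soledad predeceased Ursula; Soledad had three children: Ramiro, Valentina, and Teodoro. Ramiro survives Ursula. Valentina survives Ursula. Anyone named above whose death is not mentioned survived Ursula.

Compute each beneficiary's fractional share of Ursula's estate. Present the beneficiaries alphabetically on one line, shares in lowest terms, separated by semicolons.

Neither parent survives and there are no descendants, so the estate passes to Ursula's siblings and their issue per stirpes.
The estate is divided into 5 equal shares of 1/5 among Elena, Soledad, Beatriz, Joaquin, Lucia.
Elena is living and takes 1/5.
Soledad predeceased; the 1/5 allotted to Soledad's branch passes to Soledad's issue by representation.
The 1/5 is divided into 3 equal shares of 1/15 among Ramiro, Valentina, Teodoro.
Ramiro is living and takes 1/15.
Valentina is living and takes 1/15.
Teodoro is living and takes 1/15.
Beatriz is living and takes 1/5.
Joaquin is living and takes 1/5.
Lucia is living and takes 1/5.

Beatriz 1/5; Elena 1/5; Joaquin 1/5; Lucia 1/5; Ramiro 1/15; Teodoro 1/15; Valentina 1/15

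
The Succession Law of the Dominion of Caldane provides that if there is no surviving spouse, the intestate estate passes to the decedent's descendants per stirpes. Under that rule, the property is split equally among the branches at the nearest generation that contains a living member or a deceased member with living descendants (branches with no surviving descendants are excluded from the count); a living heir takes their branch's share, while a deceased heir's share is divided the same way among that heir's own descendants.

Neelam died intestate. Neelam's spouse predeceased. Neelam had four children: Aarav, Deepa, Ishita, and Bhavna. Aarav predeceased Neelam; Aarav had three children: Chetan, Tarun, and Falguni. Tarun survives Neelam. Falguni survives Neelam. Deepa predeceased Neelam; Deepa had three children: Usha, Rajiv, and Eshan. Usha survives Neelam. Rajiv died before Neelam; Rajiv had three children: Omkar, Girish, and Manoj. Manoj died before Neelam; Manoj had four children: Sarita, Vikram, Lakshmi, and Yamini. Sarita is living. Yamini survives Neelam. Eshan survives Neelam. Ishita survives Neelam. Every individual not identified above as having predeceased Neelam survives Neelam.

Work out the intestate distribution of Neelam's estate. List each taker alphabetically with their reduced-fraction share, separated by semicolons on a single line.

Bhavna 1/4; Chetan 1/12; Eshan 1/12; Falguni 1/12; Girish 1/36; Ishita 1/4; Lakshmi 1/144; Omkar 1/36; Sarita 1/144; Tarun 1/12; Usha 1/12; Vikram 1/144; Yamini 1/144

There is no surviving spouse, so the entire estate passes to Neelam's descendants per stirpes.
The estate is divided into 4 equal shares of 1/4 among Aarav, Deepa, Ishita, Bhavna.
Aarav predeceased; the 1/4 allotted to Aarav's branch passes to Aarav's issue by representation.
The 1/4 is divided into 3 equal shares of 1/12 among Chetan, Tarun, Falguni.
Chetan is living and takes 1/12.
Tarun is living and takes 1/12.
Falguni is living and takes 1/12.
Deepa predeceased; the 1/4 allotted to Deepa's branch passes to Deepa's issue by representation.
The 1/4 is divided into 3 equal shares of 1/12 among Usha, Rajiv, Eshan.
Usha is living and takes 1/12.
Rajiv predeceased; the 1/12 allotted to Rajiv's branch passes to Rajiv's issue by representation.
The 1/12 is divided into 3 equal shares of 1/36 among Omkar, Girish, Manoj.
Omkar is living and takes 1/36.
Girish is living and takes 1/36.
Manoj predeceased; the 1/36 allotted to Manoj's branch passes to Manoj's issue by representation.
The 1/36 is divided into 4 equal shares of 1/144 among Sarita, Vikram, Lakshmi, Yamini.
Sarita is living and takes 1/144.
Vikram is living and takes 1/144.
Lakshmi is living and takes 1/144.
Yamini is living and takes 1/144.
Eshan is living and takes 1/12.
Ishita is living and takes 1/4.
Bhavna is living and takes 1/4.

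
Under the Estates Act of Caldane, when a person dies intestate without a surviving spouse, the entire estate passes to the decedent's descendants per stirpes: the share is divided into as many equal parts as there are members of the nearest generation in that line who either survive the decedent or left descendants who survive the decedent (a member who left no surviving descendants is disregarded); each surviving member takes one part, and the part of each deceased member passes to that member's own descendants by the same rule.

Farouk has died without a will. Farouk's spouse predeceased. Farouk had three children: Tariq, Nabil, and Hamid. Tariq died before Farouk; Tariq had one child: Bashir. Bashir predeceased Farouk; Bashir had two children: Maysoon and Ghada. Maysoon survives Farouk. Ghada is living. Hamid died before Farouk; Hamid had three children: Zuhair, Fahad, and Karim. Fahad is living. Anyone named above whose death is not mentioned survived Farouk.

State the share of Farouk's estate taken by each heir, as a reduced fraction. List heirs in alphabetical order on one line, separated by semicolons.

Fahad 1/9; Ghada 1/6; Karim 1/9; Maysoon 1/6; Nabil 1/3; Zuhair 1/9

There is no surviving spouse, so the entire estate passes to Farouk's descendants per stirpes.
The estate is divided into 3 equal shares of 1/3 among Tariq, Nabil, Hamid.
Tariq predeceased; the 1/3 allotted to Tariq's branch passes to Tariq's issue by representation.
Bashir's line is the sole branch at this level, so the full 1/3 passes to Bashir's issue by representation.
The 1/3 is divided into 2 equal shares of 1/6 among Maysoon, Ghada.
Maysoon is living and takes 1/6.
Ghada is living and takes 1/6.
Nabil is living and takes 1/3.
Hamid predeceased; the 1/3 allotted to Hamid's branch passes to Hamid's issue by representation.
The 1/3 is divided into 3 equal shares of 1/9 among Zuhair, Fahad, Karim.
Zuhair is living and takes 1/9.
Fahad is living and takes 1/9.
Karim is living and takes 1/9.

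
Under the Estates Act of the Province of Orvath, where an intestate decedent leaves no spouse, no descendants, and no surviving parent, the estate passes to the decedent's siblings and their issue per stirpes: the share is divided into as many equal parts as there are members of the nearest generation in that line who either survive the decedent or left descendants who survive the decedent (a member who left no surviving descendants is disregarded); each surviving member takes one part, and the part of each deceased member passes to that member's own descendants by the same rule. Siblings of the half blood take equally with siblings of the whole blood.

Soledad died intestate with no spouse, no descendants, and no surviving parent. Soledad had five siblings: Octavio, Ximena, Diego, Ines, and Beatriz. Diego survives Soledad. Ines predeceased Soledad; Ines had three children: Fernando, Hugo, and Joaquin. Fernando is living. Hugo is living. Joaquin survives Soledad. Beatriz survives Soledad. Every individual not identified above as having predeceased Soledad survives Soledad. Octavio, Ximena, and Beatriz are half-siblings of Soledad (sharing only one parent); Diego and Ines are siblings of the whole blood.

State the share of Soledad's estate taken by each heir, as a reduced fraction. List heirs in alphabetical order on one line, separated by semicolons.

No spouse, descendants, or parent survives, so the estate passes to Soledad's siblings per stirpes.
Half-blood and whole-blood siblings take equally under the stated rule.
The estate is divided into 5 equal shares of 1/5 among Octavio, Ximena, Diego, Ines, Beatriz.
Octavio is living and takes 1/5.
Ximena is living and takes 1/5.
Diego is living and takes 1/5.
Ines predeceased; the 1/5 allotted to Ines's branch passes to Ines's issue by representation.
The 1/5 is divided into 3 equal shares of 1/15 among Fernando, Hugo, Joaquin.
Fernando is living and takes 1/15.
Hugo is living and takes 1/15.
Joaquin is living and takes 1/15.
Beatriz is living and takes 1/5.

Beatriz 1/5; Diego 1/5; Fernando 1/15; Hugo 1/15; Joaquin 1/15; Octavio 1/5; Ximena 1/5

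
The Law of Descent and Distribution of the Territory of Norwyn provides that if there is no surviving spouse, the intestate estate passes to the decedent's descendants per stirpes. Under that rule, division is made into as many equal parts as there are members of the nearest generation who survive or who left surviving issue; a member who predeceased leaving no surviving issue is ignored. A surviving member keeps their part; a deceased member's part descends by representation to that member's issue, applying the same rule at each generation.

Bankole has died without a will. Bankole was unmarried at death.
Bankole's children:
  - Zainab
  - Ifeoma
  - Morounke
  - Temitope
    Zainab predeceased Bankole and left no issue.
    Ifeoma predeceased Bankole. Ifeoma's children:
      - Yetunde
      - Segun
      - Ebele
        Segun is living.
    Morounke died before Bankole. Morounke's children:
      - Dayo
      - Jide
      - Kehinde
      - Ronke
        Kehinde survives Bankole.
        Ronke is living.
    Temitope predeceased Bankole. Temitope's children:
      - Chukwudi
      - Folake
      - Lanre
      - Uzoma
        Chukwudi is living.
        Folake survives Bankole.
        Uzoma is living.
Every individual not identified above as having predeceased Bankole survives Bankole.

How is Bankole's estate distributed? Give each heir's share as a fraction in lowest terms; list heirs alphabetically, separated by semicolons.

There is no surviving spouse, so the entire estate passes to Bankole's descendants per stirpes.
Zainab left no surviving issue, so that branch lapses and is disregarded.
The estate is divided into 3 equal shares of 1/3 among Ifeoma, Morounke, Temitope.
Ifeoma predeceased; the 1/3 allotted to Ifeoma's branch passes to Ifeoma's issue by representation.
The 1/3 is divided into 3 equal shares of 1/9 among Yetunde, Segun, Ebele.
Yetunde is living and takes 1/9.
Segun is living and takes 1/9.
Ebele is living and takes 1/9.
Morounke predeceased; the 1/3 allotted to Morounke's branch passes to Morounke's issue by representation.
The 1/3 is divided into 4 equal shares of 1/12 among Dayo, Jide, Kehinde, Ronke.
Dayo is living and takes 1/12.
Jide is living and takes 1/12.
Kehinde is living and takes 1/12.
Ronke is living and takes 1/12.
Temitope predeceased; the 1/3 allotted to Temitope's branch passes to Temitope's issue by representation.
The 1/3 is divided into 4 equal shares of 1/12 among Chukwudi, Folake, Lanre, Uzoma.
Chukwudi is living and takes 1/12.
Folake is living and takes 1/12.
Lanre is living and takes 1/12.
Uzoma is living and takes 1/12.

Chukwudi 1/12; Dayo 1/12; Ebele 1/9; Folake 1/12; Jide 1/12; Kehinde 1/12; Lanre 1/12; Ronke 1/12; Segun 1/9; Uzoma 1/12; Yetunde 1/9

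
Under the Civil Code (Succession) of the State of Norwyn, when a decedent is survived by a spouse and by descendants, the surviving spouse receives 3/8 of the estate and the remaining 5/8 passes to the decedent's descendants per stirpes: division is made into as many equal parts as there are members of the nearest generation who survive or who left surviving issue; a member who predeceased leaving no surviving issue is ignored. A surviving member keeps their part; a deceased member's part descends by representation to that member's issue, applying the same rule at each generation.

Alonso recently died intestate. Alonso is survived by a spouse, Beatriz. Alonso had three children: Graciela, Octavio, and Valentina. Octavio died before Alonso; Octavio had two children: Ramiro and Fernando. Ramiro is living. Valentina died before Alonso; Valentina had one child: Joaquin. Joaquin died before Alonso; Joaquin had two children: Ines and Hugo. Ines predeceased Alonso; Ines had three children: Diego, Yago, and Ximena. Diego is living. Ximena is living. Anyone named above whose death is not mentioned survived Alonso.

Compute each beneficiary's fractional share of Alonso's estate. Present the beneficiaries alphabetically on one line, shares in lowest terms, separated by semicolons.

Beatriz, as surviving spouse, takes 3/8.
The remaining 5/8 passes to Alonso's descendants per stirpes.
The 5/8 is divided into 3 equal shares of 5/24 among Graciela, Octavio, Valentina.
Graciela is living and takes 5/24.
Octavio predeceased; the 5/24 allotted to Octavio's branch passes to Octavio's issue by representation.
The 5/24 is divided into 2 equal shares of 5/48 among Ramiro, Fernando.
Ramiro is living and takes 5/48.
Fernando is living and takes 5/48.
Valentina predeceased; the 5/24 allotted to Valentina's branch passes to Valentina's issue by representation.
Joaquin's line is the sole branch at this level, so the full 5/24 passes to Joaquin's issue by representation.
The 5/24 is divided into 2 equal shares of 5/48 among Ines, Hugo.
Ines predeceased; the 5/48 allotted to Ines's branch passes to Ines's issue by representation.
The 5/48 is divided into 3 equal shares of 5/144 among Diego, Yago, Ximena.
Diego is living and takes 5/144.
Yago is living and takes 5/144.
Ximena is living and takes 5/144.
Hugo is living and takes 5/48.

Beatriz 3/8; Diego 5/144; Fernando 5/48; Graciela 5/24; Hugo 5/48; Ramiro 5/48; Ximena 5/144; Yago 5/144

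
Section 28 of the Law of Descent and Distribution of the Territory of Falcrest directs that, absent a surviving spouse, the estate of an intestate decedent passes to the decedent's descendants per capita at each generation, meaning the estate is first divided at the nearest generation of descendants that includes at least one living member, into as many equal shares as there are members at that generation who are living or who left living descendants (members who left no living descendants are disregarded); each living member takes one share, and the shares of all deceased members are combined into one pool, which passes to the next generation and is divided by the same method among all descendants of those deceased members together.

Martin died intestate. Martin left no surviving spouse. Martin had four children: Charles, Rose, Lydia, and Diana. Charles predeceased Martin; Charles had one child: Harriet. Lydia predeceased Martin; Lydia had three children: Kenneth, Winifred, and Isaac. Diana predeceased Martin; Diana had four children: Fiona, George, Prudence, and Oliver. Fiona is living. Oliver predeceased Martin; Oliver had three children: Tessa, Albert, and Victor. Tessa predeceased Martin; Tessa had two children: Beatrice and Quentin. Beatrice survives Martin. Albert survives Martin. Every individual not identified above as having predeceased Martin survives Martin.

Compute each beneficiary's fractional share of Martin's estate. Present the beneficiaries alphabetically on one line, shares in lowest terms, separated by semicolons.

Albert 1/32; Beatrice 1/64; Fiona 3/32; George 3/32; Harriet 3/32; Isaac 3/32; Kenneth 3/32; Prudence 3/32; Quentin 1/64; Rose 1/4; Victor 1/32; Winifred 3/32

There is no surviving spouse, so the entire estate passes to Martin's descendants per capita at each generation.
At generation 1 (Charles, Rose, Lydia, Diana) there are 4 shares of (1)/4 = 1/4 each.
Living: Rose — each takes 1/4.
Deceased: Charles, Lydia, and Diana. Their combined 3/4 is pooled and carried to generation 2.
At generation 2 (Harriet, Kenneth, Winifred, Isaac, Fiona, George, Prudence, Oliver) there are 8 shares of (3/4)/8 = 3/32 each.
Living: Harriet, Kenneth, Winifred, Isaac, Fiona, George, and Prudence — each takes 3/32.
Deceased: Oliver. That 3/32 share is carried to generation 3.
At generation 3 (Tessa, Albert, Victor) there are 3 shares of (3/32)/3 = 1/32 each.
Living: Albert and Victor — each takes 1/32.
Deceased: Tessa. That 1/32 share is carried to generation 4.
At generation 4 (Beatrice, Quentin) there are 2 shares of (1/32)/2 = 1/64 each.
Living: Beatrice and Quentin — each takes 1/64.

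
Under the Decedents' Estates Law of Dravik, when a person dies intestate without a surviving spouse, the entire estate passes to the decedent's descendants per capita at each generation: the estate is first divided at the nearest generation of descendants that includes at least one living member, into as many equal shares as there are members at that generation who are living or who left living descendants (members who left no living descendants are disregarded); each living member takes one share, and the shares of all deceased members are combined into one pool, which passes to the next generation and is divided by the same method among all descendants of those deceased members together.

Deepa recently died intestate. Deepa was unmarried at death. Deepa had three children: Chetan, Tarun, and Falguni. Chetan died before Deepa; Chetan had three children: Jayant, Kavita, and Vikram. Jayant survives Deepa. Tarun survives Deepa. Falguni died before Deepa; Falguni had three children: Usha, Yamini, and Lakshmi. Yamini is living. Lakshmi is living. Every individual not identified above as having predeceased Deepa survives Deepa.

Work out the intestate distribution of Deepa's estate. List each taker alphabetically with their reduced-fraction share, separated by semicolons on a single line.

Jayant 1/9; Kavita 1/9; Lakshmi 1/9; Tarun 1/3; Usha 1/9; Vikram 1/9; Yamini 1/9

There is no surviving spouse, so the entire estate passes to Deepa's descendants per capita at each generation.
At generation 1 (Chetan, Tarun, Falguni) there are 3 shares of (1)/3 = 1/3 each.
Living: Tarun — each takes 1/3.
Deceased: Chetan and Falguni. Their combined 2/3 is pooled and carried to generation 2.
At generation 2 (Jayant, Kavita, Vikram, Usha, Yamini, Lakshmi) there are 6 shares of (2/3)/6 = 1/9 each.
Living: Jayant, Kavita, Vikram, Usha, Yamini, and Lakshmi — each takes 1/9.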